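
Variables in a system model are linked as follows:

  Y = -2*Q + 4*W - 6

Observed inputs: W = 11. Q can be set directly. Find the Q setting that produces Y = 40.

Q = -1

Substituting into the Y equation gives Y = -2*Q + 38.
Solve -2*Q + 38 = 40: Q = (40 - 38) / -2 = -1.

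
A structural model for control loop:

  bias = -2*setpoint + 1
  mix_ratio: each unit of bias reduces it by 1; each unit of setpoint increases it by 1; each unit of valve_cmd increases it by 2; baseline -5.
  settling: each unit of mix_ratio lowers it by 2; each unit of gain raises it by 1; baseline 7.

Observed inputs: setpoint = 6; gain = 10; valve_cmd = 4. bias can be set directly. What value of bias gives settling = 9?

bias = 5

Intervening on bias fixes its value directly, overriding its dependence on setpoint.
Substituting into the mix_ratio equation gives mix_ratio = -bias + 9.
Substituting into the settling equation gives settling = 2*bias - 1.
Solve 2*bias - 1 = 9: bias = (9 + 1) / 2 = 5.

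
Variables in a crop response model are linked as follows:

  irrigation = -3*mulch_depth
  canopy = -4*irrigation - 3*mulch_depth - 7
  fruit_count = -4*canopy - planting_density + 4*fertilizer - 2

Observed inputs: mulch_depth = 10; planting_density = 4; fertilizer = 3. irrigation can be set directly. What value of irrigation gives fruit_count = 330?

irrigation = 11

Intervening on irrigation fixes its value directly, overriding its dependence on mulch_depth.
Substituting into the canopy equation gives canopy = -4*irrigation - 37.
So fruit_count = 16*irrigation + 154.
Solve 16*irrigation + 154 = 330: irrigation = (330 - 154) / 16 = 11.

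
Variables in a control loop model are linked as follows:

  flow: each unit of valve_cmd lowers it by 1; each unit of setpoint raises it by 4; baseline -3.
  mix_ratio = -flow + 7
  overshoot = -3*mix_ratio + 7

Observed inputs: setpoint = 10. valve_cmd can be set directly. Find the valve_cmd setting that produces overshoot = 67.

Substituting into the flow equation gives flow = -valve_cmd + 37.
This gives mix_ratio = valve_cmd - 30.
Substituting into the overshoot equation gives overshoot = -3*valve_cmd + 97.
Solve -3*valve_cmd + 97 = 67: valve_cmd = (67 - 97) / -3 = 10.

valve_cmd = 10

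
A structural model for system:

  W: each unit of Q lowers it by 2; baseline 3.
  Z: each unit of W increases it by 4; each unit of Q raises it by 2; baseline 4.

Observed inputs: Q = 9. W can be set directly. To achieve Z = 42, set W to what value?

W = 5

Intervening on W fixes its value directly, overriding its dependence on Q.
Substituting into the Z equation gives Z = 4*W + 22.
Solve 4*W + 22 = 42: W = (42 - 22) / 4 = 5.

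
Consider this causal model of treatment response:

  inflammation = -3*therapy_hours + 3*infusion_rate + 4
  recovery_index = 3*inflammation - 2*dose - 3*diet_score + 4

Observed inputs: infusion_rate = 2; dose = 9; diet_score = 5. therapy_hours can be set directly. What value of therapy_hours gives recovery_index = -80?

therapy_hours = 9

Substituting into the inflammation equation gives inflammation = -3*therapy_hours + 10.
This gives recovery_index = -9*therapy_hours + 1.
Solve -9*therapy_hours + 1 = -80: therapy_hours = (-80 - 1) / -9 = 9.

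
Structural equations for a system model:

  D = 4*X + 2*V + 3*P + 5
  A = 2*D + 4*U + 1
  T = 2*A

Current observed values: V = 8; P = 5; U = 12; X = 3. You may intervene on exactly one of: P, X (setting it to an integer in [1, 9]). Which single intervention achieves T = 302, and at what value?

set P = 6

Intervening on P: with other inputs at their observed values, T = 12*P + 230. Solving for 302 gives P = 6, within [1, 9].
Intervening on X: T = 16*X + 242. Reaching 302 requires X = 15/4, not an integer.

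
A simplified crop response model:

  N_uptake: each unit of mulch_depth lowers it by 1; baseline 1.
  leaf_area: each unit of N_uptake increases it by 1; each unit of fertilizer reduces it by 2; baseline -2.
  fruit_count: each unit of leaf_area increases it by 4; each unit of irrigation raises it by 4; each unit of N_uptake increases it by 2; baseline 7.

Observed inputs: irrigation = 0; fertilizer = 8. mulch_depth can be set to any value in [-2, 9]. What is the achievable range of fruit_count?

-113 to -47

Substituting into the leaf_area equation gives leaf_area = -mulch_depth - 17.
Substituting into the fruit_count equation gives fruit_count = -6*mulch_depth - 59.
Linear in mulch_depth, so extremes are at the endpoints: mulch_depth = -2 gives fruit_count = -47; mulch_depth = 9 gives fruit_count = -113.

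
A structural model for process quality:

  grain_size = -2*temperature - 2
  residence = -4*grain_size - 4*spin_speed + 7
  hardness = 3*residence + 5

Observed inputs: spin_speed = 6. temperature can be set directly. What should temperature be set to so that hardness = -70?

Substituting into the residence equation gives residence = 8*temperature - 9.
So hardness = 24*temperature - 22.
Solve 24*temperature - 22 = -70: temperature = (-70 + 22) / 24 = -2.

temperature = -2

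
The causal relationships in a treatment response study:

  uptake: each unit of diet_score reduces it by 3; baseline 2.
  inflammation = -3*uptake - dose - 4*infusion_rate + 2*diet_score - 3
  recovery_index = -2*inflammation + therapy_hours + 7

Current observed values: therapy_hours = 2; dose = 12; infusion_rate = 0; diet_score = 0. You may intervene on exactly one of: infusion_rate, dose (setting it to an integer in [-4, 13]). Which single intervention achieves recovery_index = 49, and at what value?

set dose = 11

Intervening on infusion_rate: recovery_index = 8*infusion_rate + 51. Reaching 49 requires infusion_rate = -1/4, not an integer.
Intervening on dose: with other inputs at their observed values, recovery_index = 2*dose + 27. Solving for 49 gives dose = 11, within [-4, 13].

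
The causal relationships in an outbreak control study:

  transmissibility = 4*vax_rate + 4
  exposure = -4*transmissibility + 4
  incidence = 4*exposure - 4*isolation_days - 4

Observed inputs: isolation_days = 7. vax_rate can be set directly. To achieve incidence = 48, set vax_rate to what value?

vax_rate = -2

Substituting into the exposure equation gives exposure = -16*vax_rate - 12.
Substituting into the incidence equation gives incidence = -64*vax_rate - 80.
Solve -64*vax_rate - 80 = 48: vax_rate = (48 + 80) / -64 = -2.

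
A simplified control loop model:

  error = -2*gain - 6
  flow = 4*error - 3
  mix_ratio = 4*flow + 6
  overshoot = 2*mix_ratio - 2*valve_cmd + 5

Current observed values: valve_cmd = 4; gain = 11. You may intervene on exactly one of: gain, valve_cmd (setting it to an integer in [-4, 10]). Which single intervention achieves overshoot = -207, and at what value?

set gain = 0

Intervening on gain: with other inputs at their observed values, overshoot = -64*gain - 207. Solving for -207 gives gain = 0, within [-4, 10].
Intervening on valve_cmd: overshoot = -2*valve_cmd - 903. Reaching -207 requires valve_cmd = -348, outside [-4, 10].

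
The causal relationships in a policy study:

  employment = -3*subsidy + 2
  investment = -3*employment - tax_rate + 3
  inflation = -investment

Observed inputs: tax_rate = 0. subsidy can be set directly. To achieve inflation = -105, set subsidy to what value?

subsidy = 12

Substituting into the investment equation gives investment = 9*subsidy - 3.
inflation becomes -9*subsidy + 3.
Solve -9*subsidy + 3 = -105: subsidy = (-105 - 3) / -9 = 12.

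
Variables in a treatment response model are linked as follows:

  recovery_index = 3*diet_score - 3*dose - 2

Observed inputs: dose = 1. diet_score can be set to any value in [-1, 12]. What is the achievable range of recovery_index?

-8 to 31

Substituting into the recovery_index equation gives recovery_index = 3*diet_score - 5.
Linear in diet_score, so extremes are at the endpoints: diet_score = -1 gives recovery_index = -8; diet_score = 12 gives recovery_index = 31.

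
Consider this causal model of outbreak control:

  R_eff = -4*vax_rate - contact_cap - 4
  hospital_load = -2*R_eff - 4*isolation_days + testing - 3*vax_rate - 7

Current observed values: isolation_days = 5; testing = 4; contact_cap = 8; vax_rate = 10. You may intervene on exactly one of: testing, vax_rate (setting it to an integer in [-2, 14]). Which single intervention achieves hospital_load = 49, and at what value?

Intervening on testing: with other inputs at their observed values, hospital_load = testing + 47. Solving for 49 gives testing = 2, within [-2, 14].
Intervening on vax_rate: hospital_load = 5*vax_rate + 1. Reaching 49 requires vax_rate = 48/5, not an integer.

set testing = 2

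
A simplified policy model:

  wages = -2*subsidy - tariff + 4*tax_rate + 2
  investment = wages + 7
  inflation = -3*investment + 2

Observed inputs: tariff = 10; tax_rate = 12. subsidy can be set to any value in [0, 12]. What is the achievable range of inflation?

Substituting into the wages equation gives wages = -2*subsidy + 40.
Substituting into the investment equation gives investment = -2*subsidy + 47.
So inflation = 6*subsidy - 139.
Linear in subsidy, so extremes are at the endpoints: subsidy = 0 gives inflation = -139; subsidy = 12 gives inflation = -67.

-139 to -67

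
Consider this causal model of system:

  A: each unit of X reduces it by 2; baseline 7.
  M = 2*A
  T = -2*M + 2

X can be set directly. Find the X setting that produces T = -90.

Substituting into the M equation gives M = -4*X + 14.
Substituting into the T equation gives T = 8*X - 26.
Solve 8*X - 26 = -90: X = (-90 + 26) / 8 = -8.

X = -8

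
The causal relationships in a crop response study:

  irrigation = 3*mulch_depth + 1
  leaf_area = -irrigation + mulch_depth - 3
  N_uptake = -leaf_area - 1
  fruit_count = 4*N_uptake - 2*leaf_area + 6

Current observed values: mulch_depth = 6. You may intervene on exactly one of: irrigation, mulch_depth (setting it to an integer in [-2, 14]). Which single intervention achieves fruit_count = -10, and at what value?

Intervening on irrigation: with other inputs at their observed values, fruit_count = 6*irrigation - 16. Solving for -10 gives irrigation = 1, within [-2, 14].
Intervening on mulch_depth: fruit_count = 12*mulch_depth + 26. Reaching -10 requires mulch_depth = -3, outside [-2, 14].

set irrigation = 1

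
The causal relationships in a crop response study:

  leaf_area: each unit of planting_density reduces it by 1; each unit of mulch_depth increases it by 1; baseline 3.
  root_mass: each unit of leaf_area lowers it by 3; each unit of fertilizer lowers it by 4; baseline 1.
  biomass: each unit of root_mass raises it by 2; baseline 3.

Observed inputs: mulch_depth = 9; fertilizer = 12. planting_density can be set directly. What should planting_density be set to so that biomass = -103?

Substituting into the leaf_area equation gives leaf_area = -planting_density + 12.
root_mass becomes 3*planting_density - 83.
biomass becomes 6*planting_density - 163.
Solve 6*planting_density - 163 = -103: planting_density = (-103 + 163) / 6 = 10.

planting_density = 10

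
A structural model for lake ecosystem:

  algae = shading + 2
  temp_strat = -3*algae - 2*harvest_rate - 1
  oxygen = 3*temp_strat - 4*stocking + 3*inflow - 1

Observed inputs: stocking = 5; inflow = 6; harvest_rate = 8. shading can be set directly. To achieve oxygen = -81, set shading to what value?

shading = 1

Substituting into the temp_strat equation gives temp_strat = -3*shading - 23.
oxygen becomes -9*shading - 72.
Solve -9*shading - 72 = -81: shading = (-81 + 72) / -9 = 1.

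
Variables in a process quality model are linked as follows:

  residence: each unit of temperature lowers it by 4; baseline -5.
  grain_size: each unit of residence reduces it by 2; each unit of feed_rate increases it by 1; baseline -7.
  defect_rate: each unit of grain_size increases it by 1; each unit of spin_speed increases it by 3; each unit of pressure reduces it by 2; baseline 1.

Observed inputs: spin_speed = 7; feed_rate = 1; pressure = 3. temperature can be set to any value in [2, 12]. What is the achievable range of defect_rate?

36 to 116

Substituting into the grain_size equation gives grain_size = 8*temperature + 4.
Substituting into the defect_rate equation gives defect_rate = 8*temperature + 20.
Linear in temperature, so extremes are at the endpoints: temperature = 2 gives defect_rate = 36; temperature = 12 gives defect_rate = 116.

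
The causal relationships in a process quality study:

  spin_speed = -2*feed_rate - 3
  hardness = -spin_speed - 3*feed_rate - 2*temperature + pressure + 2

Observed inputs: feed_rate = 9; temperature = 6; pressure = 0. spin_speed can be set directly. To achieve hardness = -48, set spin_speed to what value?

spin_speed = 11

Intervening on spin_speed fixes its value directly, overriding its dependence on feed_rate.
Substituting into the hardness equation gives hardness = -spin_speed - 37.
Solve -spin_speed - 37 = -48: spin_speed = (-48 + 37) / -1 = 11.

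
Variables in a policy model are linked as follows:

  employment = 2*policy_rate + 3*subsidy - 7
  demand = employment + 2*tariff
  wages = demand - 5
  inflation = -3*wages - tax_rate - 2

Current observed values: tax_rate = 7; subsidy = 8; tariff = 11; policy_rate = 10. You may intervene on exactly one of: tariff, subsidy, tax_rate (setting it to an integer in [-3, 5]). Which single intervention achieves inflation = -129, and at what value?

Intervening on tariff: with other inputs at their observed values, inflation = -6*tariff - 105. Solving for -129 gives tariff = 4, within [-3, 5].
Intervening on subsidy: inflation = -9*subsidy - 99. Reaching -129 requires subsidy = 10/3, not an integer.
Intervening on tax_rate: inflation = -tax_rate - 164. Reaching -129 requires tax_rate = -35, outside [-3, 5].

set tariff = 4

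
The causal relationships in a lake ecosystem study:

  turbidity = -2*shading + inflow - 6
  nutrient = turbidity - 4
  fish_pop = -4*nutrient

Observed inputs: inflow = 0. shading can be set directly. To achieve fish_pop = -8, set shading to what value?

Substituting into the turbidity equation gives turbidity = -2*shading - 6.
Substituting into the nutrient equation gives nutrient = -2*shading - 10.
Substituting into the fish_pop equation gives fish_pop = 8*shading + 40.
Solve 8*shading + 40 = -8: shading = (-8 - 40) / 8 = -6.

shading = -6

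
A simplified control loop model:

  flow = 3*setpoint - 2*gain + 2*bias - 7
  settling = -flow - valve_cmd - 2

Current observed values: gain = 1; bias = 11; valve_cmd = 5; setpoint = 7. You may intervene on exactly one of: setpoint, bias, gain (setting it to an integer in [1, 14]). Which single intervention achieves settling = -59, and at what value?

set setpoint = 13

Intervening on setpoint: with other inputs at their observed values, settling = -3*setpoint - 20. Solving for -59 gives setpoint = 13, within [1, 14].
Intervening on bias: settling = -2*bias - 19. Reaching -59 requires bias = 20, outside [1, 14].
Intervening on gain: settling = 2*gain - 43. Reaching -59 requires gain = -8, outside [1, 14].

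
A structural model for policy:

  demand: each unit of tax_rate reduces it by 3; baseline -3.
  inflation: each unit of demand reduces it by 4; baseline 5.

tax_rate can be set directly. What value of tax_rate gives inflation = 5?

Substituting into the inflation equation gives inflation = 12*tax_rate + 17.
Solve 12*tax_rate + 17 = 5: tax_rate = (5 - 17) / 12 = -1.

tax_rate = -1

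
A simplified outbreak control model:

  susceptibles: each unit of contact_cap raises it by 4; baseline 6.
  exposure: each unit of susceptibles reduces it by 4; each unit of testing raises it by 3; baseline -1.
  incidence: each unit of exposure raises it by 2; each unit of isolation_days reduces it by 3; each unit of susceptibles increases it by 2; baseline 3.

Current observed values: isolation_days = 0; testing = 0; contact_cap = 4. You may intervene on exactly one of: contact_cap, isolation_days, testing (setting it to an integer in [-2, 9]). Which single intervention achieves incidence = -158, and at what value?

set isolation_days = 9

Intervening on contact_cap: incidence = -24*contact_cap - 35. Reaching -158 requires contact_cap = 41/8, not an integer.
Intervening on isolation_days: with other inputs at their observed values, incidence = -3*isolation_days - 131. Solving for -158 gives isolation_days = 9, within [-2, 9].
Intervening on testing: incidence = 6*testing - 131. Reaching -158 requires testing = -9/2, not an integer.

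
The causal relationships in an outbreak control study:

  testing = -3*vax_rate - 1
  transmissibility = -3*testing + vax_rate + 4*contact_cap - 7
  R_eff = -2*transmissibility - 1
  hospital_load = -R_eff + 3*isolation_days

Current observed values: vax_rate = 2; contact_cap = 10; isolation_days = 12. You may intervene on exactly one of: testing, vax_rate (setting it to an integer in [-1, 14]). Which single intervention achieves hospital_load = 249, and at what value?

Intervening on testing: hospital_load = -6*testing + 107. Reaching 249 requires testing = -71/3, not an integer.
Intervening on vax_rate: with other inputs at their observed values, hospital_load = 20*vax_rate + 109. Solving for 249 gives vax_rate = 7, within [-1, 14].

set vax_rate = 7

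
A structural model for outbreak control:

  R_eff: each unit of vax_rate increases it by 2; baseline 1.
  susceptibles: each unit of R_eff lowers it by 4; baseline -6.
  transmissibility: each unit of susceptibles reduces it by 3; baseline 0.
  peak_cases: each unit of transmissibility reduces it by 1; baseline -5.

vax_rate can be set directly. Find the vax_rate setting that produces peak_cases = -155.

Substituting into the susceptibles equation gives susceptibles = -8*vax_rate - 10.
So transmissibility = 24*vax_rate + 30.
peak_cases becomes -24*vax_rate - 35.
Solve -24*vax_rate - 35 = -155: vax_rate = (-155 + 35) / -24 = 5.

vax_rate = 5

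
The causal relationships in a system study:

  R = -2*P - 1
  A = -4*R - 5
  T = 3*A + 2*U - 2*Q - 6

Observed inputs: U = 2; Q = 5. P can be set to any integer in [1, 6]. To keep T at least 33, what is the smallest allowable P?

P = 2

Substituting into the A equation gives A = 8*P - 1.
T becomes 24*P - 15.
Require 24*P - 15 ≥ 33, so P ≥ 2.
The smallest integer in [1, 6] satisfying this is 2.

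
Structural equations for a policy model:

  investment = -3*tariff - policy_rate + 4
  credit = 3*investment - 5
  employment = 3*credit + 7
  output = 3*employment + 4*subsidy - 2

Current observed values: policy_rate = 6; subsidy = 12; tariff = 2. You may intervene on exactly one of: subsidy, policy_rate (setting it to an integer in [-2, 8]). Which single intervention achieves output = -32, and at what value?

Intervening on subsidy: output = 4*subsidy - 242. Reaching -32 requires subsidy = 105/2, not an integer.
Intervening on policy_rate: with other inputs at their observed values, output = -27*policy_rate - 32. Solving for -32 gives policy_rate = 0, within [-2, 8].

set policy_rate = 0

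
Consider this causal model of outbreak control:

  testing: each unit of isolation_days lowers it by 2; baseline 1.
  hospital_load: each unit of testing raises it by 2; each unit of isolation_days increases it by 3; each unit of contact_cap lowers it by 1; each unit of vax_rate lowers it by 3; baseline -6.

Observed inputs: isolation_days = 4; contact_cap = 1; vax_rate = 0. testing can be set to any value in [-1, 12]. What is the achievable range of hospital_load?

3 to 29

Intervening on testing fixes its value directly, overriding its dependence on isolation_days.
Substituting into the hospital_load equation gives hospital_load = 2*testing + 5.
Linear in testing, so extremes are at the endpoints: testing = -1 gives hospital_load = 3; testing = 12 gives hospital_load = 29.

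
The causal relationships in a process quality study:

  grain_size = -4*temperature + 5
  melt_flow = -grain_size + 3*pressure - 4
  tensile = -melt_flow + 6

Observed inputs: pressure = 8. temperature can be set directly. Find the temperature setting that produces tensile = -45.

temperature = 9

Substituting into the melt_flow equation gives melt_flow = 4*temperature + 15.
Substituting into the tensile equation gives tensile = -4*temperature - 9.
Solve -4*temperature - 9 = -45: temperature = (-45 + 9) / -4 = 9.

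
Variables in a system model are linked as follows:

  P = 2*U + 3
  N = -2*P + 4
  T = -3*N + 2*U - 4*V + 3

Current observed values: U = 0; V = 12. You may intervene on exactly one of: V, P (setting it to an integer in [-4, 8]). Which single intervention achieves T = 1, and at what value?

Intervening on V: with other inputs at their observed values, T = -4*V + 9. Solving for 1 gives V = 2, within [-4, 8].
Intervening on P: T = 6*P - 57. Reaching 1 requires P = 29/3, not an integer.

set V = 2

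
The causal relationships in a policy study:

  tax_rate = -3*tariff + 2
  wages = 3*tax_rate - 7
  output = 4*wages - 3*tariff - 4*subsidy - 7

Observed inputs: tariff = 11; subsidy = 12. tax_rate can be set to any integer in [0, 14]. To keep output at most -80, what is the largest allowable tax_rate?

tax_rate = 3

Intervening on tax_rate fixes its value directly, overriding its dependence on tariff.
Substituting into the output equation gives output = 12*tax_rate - 116.
Require 12*tax_rate - 116 ≤ -80, so tax_rate ≤ 3.
The largest integer in [0, 14] satisfying this is 3.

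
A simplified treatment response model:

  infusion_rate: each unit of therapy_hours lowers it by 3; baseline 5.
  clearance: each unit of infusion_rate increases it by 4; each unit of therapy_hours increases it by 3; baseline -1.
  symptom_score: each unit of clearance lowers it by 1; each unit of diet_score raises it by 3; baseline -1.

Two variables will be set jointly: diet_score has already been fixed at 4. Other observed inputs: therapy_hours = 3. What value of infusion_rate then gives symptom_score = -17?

With diet_score held at 4:
Intervening on infusion_rate fixes its value directly, overriding its dependence on therapy_hours.
Substituting into the clearance equation gives clearance = 4*infusion_rate + 8.
symptom_score becomes -4*infusion_rate + 3.
Solve -4*infusion_rate + 3 = -17: infusion_rate = (-17 - 3) / -4 = 5.

infusion_rate = 5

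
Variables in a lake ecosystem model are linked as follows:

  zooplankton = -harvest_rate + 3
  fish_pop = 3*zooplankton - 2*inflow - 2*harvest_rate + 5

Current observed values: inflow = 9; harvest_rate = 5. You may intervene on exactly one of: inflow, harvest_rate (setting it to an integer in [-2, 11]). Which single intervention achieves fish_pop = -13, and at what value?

Intervening on inflow: with other inputs at their observed values, fish_pop = -2*inflow - 11. Solving for -13 gives inflow = 1, within [-2, 11].
Intervening on harvest_rate: fish_pop = -5*harvest_rate - 4. Reaching -13 requires harvest_rate = 9/5, not an integer.

set inflow = 1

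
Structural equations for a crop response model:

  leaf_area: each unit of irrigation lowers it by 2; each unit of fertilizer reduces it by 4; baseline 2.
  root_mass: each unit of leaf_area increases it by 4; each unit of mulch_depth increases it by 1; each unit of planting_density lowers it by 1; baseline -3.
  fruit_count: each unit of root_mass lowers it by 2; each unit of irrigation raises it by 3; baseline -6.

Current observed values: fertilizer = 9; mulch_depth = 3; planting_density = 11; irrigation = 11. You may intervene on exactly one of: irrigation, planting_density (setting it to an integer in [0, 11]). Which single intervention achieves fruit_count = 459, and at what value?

set irrigation = 9

Intervening on irrigation: with other inputs at their observed values, fruit_count = 19*irrigation + 288. Solving for 459 gives irrigation = 9, within [0, 11].
Intervening on planting_density: fruit_count = 2*planting_density + 475. Reaching 459 requires planting_density = -8, outside [0, 11].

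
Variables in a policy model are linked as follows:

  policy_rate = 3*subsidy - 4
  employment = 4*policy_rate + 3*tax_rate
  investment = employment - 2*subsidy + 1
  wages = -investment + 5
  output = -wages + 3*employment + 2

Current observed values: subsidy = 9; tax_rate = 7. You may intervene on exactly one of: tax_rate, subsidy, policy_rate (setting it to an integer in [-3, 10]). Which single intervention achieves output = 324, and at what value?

set tax_rate = -2

Intervening on tax_rate: with other inputs at their observed values, output = 12*tax_rate + 348. Solving for 324 gives tax_rate = -2, within [-3, 10].
Intervening on subsidy: output = 46*subsidy + 18. Reaching 324 requires subsidy = 153/23, not an integer.
Intervening on policy_rate: output = 16*policy_rate + 64. Reaching 324 requires policy_rate = 65/4, not an integer.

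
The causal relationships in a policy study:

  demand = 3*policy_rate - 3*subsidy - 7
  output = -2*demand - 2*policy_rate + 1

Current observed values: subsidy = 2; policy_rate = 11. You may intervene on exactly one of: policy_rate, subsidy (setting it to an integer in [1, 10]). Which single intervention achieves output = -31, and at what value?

Intervening on policy_rate: output = -8*policy_rate + 27. Reaching -31 requires policy_rate = 29/4, not an integer.
Intervening on subsidy: with other inputs at their observed values, output = 6*subsidy - 73. Solving for -31 gives subsidy = 7, within [1, 10].

set subsidy = 7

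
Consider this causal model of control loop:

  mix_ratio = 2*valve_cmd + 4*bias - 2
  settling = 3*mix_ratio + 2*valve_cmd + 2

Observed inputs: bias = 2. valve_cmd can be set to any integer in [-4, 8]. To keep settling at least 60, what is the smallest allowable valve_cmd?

valve_cmd = 5

Substituting into the mix_ratio equation gives mix_ratio = 2*valve_cmd + 6.
So settling = 8*valve_cmd + 20.
Require 8*valve_cmd + 20 ≥ 60, so valve_cmd ≥ 5.
The smallest integer in [-4, 8] satisfying this is 5.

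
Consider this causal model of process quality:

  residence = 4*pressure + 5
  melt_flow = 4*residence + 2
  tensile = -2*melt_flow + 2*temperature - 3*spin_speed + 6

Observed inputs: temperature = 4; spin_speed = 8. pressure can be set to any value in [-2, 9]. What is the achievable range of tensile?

Substituting into the melt_flow equation gives melt_flow = 16*pressure + 22.
This gives tensile = -32*pressure - 54.
Linear in pressure, so extremes are at the endpoints: pressure = -2 gives tensile = 10; pressure = 9 gives tensile = -342.

-342 to 10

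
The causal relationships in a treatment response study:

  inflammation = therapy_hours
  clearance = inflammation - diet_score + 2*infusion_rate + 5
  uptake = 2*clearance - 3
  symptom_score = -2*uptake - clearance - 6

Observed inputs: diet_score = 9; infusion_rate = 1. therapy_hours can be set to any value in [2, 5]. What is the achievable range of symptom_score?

Substituting into the clearance equation gives clearance = therapy_hours - 2.
Substituting into the uptake equation gives uptake = 2*therapy_hours - 7.
symptom_score becomes -5*therapy_hours + 10.
Linear in therapy_hours, so extremes are at the endpoints: therapy_hours = 2 gives symptom_score = 0; therapy_hours = 5 gives symptom_score = -15.

-15 to 0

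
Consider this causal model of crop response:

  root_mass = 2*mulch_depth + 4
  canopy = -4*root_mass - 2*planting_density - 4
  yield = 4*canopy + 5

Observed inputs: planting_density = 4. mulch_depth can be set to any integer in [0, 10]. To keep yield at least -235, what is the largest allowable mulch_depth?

Substituting into the canopy equation gives canopy = -8*mulch_depth - 28.
Substituting into the yield equation gives yield = -32*mulch_depth - 107.
Require -32*mulch_depth - 107 ≥ -235, so mulch_depth ≤ 4.
The largest integer in [0, 10] satisfying this is 4.

mulch_depth = 4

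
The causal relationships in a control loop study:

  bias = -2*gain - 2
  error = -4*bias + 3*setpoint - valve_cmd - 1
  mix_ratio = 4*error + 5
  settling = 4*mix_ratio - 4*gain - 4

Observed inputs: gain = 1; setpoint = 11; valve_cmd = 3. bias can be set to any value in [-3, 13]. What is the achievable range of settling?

-356 to 668

Intervening on bias fixes its value directly, overriding its dependence on gain.
Substituting into the error equation gives error = -4*bias + 29.
Substituting into the mix_ratio equation gives mix_ratio = -16*bias + 121.
Substituting into the settling equation gives settling = -64*bias + 476.
Linear in bias, so extremes are at the endpoints: bias = -3 gives settling = 668; bias = 13 gives settling = -356.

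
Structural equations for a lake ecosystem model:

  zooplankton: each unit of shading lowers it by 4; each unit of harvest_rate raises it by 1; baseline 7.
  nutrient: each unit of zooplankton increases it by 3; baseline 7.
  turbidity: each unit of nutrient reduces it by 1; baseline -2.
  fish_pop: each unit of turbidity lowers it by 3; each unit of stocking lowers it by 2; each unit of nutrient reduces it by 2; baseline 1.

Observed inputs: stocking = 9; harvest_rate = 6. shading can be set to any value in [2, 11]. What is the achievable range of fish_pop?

-97 to 11

Substituting into the zooplankton equation gives zooplankton = -4*shading + 13.
Substituting into the nutrient equation gives nutrient = -12*shading + 46.
Substituting into the turbidity equation gives turbidity = 12*shading - 48.
So fish_pop = -12*shading + 35.
Linear in shading, so extremes are at the endpoints: shading = 2 gives fish_pop = 11; shading = 11 gives fish_pop = -97.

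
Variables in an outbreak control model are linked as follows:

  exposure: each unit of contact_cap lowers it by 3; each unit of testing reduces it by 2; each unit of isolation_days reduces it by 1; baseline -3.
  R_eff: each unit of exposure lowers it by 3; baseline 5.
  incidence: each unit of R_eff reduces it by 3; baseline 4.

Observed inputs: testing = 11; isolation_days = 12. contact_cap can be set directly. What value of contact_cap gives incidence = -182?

contact_cap = -6

Substituting into the exposure equation gives exposure = -3*contact_cap - 37.
Substituting into the R_eff equation gives R_eff = 9*contact_cap + 116.
This gives incidence = -27*contact_cap - 344.
Solve -27*contact_cap - 344 = -182: contact_cap = (-182 + 344) / -27 = -6.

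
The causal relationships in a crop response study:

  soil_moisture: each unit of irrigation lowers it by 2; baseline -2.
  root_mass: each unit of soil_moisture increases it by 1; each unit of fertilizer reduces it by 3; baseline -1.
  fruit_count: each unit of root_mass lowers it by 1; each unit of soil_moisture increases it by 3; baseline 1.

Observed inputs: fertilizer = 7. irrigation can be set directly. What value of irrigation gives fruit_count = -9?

Substituting into the root_mass equation gives root_mass = -2*irrigation - 24.
So fruit_count = -4*irrigation + 19.
Solve -4*irrigation + 19 = -9: irrigation = (-9 - 19) / -4 = 7.

irrigation = 7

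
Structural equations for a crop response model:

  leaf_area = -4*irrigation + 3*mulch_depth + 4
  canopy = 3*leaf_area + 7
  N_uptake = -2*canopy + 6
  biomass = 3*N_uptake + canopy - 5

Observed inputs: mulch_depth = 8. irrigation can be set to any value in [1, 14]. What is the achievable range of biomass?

-382 to 398

Substituting into the leaf_area equation gives leaf_area = -4*irrigation + 28.
Substituting into the canopy equation gives canopy = -12*irrigation + 91.
Substituting into the N_uptake equation gives N_uptake = 24*irrigation - 176.
biomass becomes 60*irrigation - 442.
Linear in irrigation, so extremes are at the endpoints: irrigation = 1 gives biomass = -382; irrigation = 14 gives biomass = 398.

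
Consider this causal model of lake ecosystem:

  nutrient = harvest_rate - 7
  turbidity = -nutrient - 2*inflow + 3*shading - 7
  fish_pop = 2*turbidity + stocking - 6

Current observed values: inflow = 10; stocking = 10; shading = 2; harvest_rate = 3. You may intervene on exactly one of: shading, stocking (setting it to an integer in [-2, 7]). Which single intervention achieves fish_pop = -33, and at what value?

Intervening on shading: fish_pop = 6*shading - 42. Reaching -33 requires shading = 3/2, not an integer.
Intervening on stocking: with other inputs at their observed values, fish_pop = stocking - 40. Solving for -33 gives stocking = 7, within [-2, 7].

set stocking = 7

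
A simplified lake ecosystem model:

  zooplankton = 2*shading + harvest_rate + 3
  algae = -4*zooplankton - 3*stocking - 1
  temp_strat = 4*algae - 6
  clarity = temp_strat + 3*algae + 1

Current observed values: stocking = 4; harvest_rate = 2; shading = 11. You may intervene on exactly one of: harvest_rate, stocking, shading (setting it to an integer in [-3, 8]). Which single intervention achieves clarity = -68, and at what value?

Intervening on harvest_rate: clarity = -28*harvest_rate - 796. Reaching -68 requires harvest_rate = -26, outside [-3, 8].
Intervening on stocking: clarity = -21*stocking - 768. Reaching -68 requires stocking = -100/3, not an integer.
Intervening on shading: with other inputs at their observed values, clarity = -56*shading - 236. Solving for -68 gives shading = -3, within [-3, 8].

set shading = -3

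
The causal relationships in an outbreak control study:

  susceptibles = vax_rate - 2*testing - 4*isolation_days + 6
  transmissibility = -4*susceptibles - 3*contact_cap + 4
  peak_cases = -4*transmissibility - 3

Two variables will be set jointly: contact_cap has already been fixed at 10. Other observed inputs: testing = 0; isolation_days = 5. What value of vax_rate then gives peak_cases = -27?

With contact_cap held at 10:
Substituting into the susceptibles equation gives susceptibles = vax_rate - 14.
Substituting into the transmissibility equation gives transmissibility = -4*vax_rate + 30.
This gives peak_cases = 16*vax_rate - 123.
Solve 16*vax_rate - 123 = -27: vax_rate = (-27 + 123) / 16 = 6.

vax_rate = 6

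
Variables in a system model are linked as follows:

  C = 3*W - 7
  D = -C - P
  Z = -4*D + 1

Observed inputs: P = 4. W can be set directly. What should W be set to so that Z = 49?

W = 5

Substituting into the D equation gives D = -3*W + 3.
So Z = 12*W - 11.
Solve 12*W - 11 = 49: W = (49 + 11) / 12 = 5.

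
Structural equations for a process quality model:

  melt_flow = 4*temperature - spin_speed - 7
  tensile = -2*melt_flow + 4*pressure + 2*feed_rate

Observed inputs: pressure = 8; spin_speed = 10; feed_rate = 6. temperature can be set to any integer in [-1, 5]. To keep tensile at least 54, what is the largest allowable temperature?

temperature = 3

Substituting into the melt_flow equation gives melt_flow = 4*temperature - 17.
So tensile = -8*temperature + 78.
Require -8*temperature + 78 ≥ 54, so temperature ≤ 3.
The largest integer in [-1, 5] satisfying this is 3.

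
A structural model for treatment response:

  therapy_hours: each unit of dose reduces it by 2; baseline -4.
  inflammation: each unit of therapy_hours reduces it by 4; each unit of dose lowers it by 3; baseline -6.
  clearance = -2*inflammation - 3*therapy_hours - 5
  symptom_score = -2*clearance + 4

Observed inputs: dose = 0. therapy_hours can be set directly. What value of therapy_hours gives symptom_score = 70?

Intervening on therapy_hours fixes its value directly, overriding its dependence on dose.
Substituting into the inflammation equation gives inflammation = -4*therapy_hours - 6.
Substituting into the clearance equation gives clearance = 5*therapy_hours + 7.
This gives symptom_score = -10*therapy_hours - 10.
Solve -10*therapy_hours - 10 = 70: therapy_hours = (70 + 10) / -10 = -8.

therapy_hours = -8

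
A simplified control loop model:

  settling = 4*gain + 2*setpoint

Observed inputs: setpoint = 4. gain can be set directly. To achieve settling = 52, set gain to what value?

gain = 11

Substituting into the settling equation gives settling = 4*gain + 8.
Solve 4*gain + 8 = 52: gain = (52 - 8) / 4 = 11.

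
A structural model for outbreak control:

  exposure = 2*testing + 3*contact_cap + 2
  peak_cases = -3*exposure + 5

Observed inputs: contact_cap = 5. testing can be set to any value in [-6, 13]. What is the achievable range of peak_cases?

Substituting into the exposure equation gives exposure = 2*testing + 17.
Substituting into the peak_cases equation gives peak_cases = -6*testing - 46.
Linear in testing, so extremes are at the endpoints: testing = -6 gives peak_cases = -10; testing = 13 gives peak_cases = -124.

-124 to -10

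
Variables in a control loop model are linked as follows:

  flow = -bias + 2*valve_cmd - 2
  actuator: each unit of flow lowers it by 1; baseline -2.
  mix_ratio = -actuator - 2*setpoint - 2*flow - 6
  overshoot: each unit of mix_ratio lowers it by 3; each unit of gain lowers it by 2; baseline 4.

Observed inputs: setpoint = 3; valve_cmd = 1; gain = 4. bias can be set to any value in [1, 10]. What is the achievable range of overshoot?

-4 to 23

Substituting into the flow equation gives flow = -bias.
Substituting into the actuator equation gives actuator = bias - 2.
This gives mix_ratio = bias - 10.
Substituting into the overshoot equation gives overshoot = -3*bias + 26.
Linear in bias, so extremes are at the endpoints: bias = 1 gives overshoot = 23; bias = 10 gives overshoot = -4.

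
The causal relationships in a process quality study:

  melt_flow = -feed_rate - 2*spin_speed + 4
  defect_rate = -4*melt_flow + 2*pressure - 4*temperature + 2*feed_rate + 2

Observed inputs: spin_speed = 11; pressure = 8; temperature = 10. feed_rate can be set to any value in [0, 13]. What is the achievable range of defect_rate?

Substituting into the melt_flow equation gives melt_flow = -feed_rate - 18.
Substituting into the defect_rate equation gives defect_rate = 6*feed_rate + 50.
Linear in feed_rate, so extremes are at the endpoints: feed_rate = 0 gives defect_rate = 50; feed_rate = 13 gives defect_rate = 128.

50 to 128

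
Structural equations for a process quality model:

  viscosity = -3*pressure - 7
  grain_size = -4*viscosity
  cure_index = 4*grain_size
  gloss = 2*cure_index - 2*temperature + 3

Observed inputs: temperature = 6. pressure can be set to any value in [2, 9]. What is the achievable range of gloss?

407 to 1079

Substituting into the grain_size equation gives grain_size = 12*pressure + 28.
Substituting into the cure_index equation gives cure_index = 48*pressure + 112.
Substituting into the gloss equation gives gloss = 96*pressure + 215.
Linear in pressure, so extremes are at the endpoints: pressure = 2 gives gloss = 407; pressure = 9 gives gloss = 1079.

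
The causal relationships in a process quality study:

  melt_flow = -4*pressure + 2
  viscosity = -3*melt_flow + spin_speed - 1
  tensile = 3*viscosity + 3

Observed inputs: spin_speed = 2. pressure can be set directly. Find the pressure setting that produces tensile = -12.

pressure = 0

Substituting into the viscosity equation gives viscosity = 12*pressure - 5.
So tensile = 36*pressure - 12.
Solve 36*pressure - 12 = -12: pressure = (-12 + 12) / 36 = 0.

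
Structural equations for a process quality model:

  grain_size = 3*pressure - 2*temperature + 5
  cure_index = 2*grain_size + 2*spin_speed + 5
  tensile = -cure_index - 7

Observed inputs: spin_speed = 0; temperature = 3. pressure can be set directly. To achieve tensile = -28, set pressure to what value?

Substituting into the grain_size equation gives grain_size = 3*pressure - 1.
Substituting into the cure_index equation gives cure_index = 6*pressure + 3.
Substituting into the tensile equation gives tensile = -6*pressure - 10.
Solve -6*pressure - 10 = -28: pressure = (-28 + 10) / -6 = 3.

pressure = 3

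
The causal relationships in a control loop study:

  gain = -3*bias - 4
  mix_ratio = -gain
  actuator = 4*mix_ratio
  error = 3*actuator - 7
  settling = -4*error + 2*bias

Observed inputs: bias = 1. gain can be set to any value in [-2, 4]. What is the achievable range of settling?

-66 to 222

Intervening on gain fixes its value directly, overriding its dependence on bias.
Substituting into the actuator equation gives actuator = -4*gain.
Substituting into the error equation gives error = -12*gain - 7.
Substituting into the settling equation gives settling = 48*gain + 30.
Linear in gain, so extremes are at the endpoints: gain = -2 gives settling = -66; gain = 4 gives settling = 222.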